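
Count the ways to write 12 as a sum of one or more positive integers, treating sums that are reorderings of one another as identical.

77

Systematic enumeration (by largest part, then next-largest, …) yields 77.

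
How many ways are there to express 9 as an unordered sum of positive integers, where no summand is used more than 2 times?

Enumerating:
9
1,8
2,7
1,1,7
3,6
1,2,6
4,5
1,3,5
2,2,5
1,1,2,5
1,4,4
2,3,4
1,1,3,4
1,2,2,4
1,2,3,3
1,1,2,2,3

16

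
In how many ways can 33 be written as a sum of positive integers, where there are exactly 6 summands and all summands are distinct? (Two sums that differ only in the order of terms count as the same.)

There are too many to list fully; the first 12 (by largest part) are:
18+5+4+3+2+1
17+6+4+3+2+1
16+7+4+3+2+1
16+6+5+3+2+1
15+8+4+3+2+1
15+7+5+3+2+1
15+6+5+4+2+1
14+9+4+3+2+1
14+8+5+3+2+1
14+7+6+3+2+1
14+7+5+4+2+1
14+6+5+4+3+1
…and 46 more, for 58 total.

58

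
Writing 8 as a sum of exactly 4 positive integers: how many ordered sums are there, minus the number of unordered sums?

30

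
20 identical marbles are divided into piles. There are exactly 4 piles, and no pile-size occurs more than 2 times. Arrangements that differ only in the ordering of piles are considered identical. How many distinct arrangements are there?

58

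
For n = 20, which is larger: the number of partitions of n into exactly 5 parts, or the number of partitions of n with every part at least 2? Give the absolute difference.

Partitions of 20 into exactly 5 parts: 84.
Partitions of 20 with every part at least 2: 137.
|84 − 137| = 53.

53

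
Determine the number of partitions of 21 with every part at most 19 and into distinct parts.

There are 74 such partitions.

74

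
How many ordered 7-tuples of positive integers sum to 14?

1716

By stars and bars with positive parts, the count is C(13,6) = 1716.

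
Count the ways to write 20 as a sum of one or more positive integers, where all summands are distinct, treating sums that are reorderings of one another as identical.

There are too many to list fully; the first 12 (by largest part) are:
20
19, 1
18, 2
17, 3
17, 2, 1
16, 4
16, 3, 1
15, 5
15, 4, 1
15, 3, 2
14, 6
14, 5, 1
…and 52 more, for 64 total.

64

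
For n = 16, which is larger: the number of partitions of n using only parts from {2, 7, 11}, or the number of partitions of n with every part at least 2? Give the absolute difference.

53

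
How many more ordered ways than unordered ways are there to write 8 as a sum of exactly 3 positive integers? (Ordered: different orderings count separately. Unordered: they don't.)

Ordered (compositions into 3 parts): C(7,2) = 21.
Unordered (partitions into 3 parts): 5.
Difference: 21 − 5 = 16.

16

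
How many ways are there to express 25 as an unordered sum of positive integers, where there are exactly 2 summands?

Listing the qualifying partitions of 25:
1+24
2+23
3+22
4+21
5+20
6+19
7+18
8+17
9+16
10+15
11+14
12+13

12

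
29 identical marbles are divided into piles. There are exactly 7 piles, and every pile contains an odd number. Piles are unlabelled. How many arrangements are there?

A partial list (first 12 by largest part):
23 + 1 + 1 + 1 + 1 + 1 + 1
21 + 3 + 1 + 1 + 1 + 1 + 1
19 + 5 + 1 + 1 + 1 + 1 + 1
19 + 3 + 3 + 1 + 1 + 1 + 1
17 + 7 + 1 + 1 + 1 + 1 + 1
17 + 5 + 3 + 1 + 1 + 1 + 1
17 + 3 + 3 + 3 + 1 + 1 + 1
15 + 9 + 1 + 1 + 1 + 1 + 1
15 + 7 + 3 + 1 + 1 + 1 + 1
15 + 5 + 5 + 1 + 1 + 1 + 1
15 + 5 + 3 + 3 + 1 + 1 + 1
15 + 3 + 3 + 3 + 3 + 1 + 1
…and 37 more, for 49 total.

49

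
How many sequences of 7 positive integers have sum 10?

84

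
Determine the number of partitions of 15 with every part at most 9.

157

Direct enumeration gives 157 partitions.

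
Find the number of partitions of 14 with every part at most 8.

116

Direct enumeration gives 116 partitions.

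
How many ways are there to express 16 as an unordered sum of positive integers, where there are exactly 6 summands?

35

There are too many to list fully; the first 12 (by largest part) are:
1,1,1,1,1,11
1,1,1,1,2,10
1,1,1,1,3,9
1,1,1,2,2,9
1,1,1,1,4,8
1,1,1,2,3,8
1,1,2,2,2,8
1,1,1,1,5,7
1,1,1,2,4,7
1,1,1,3,3,7
1,1,2,2,3,7
1,2,2,2,2,7
…and 23 more, for 35 total.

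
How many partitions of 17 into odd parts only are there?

There are too many to list fully; the first 12 (by largest part) are:
17
1+1+15
1+3+13
1+1+1+1+13
1+5+11
3+3+11
1+1+1+3+11
1+1+1+1+1+1+11
1+7+9
3+5+9
1+1+1+5+9
1+1+3+3+9
…and 26 more, for 38 total.

38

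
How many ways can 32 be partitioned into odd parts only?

Systematic enumeration (by largest part, then next-largest, …) yields 390.

390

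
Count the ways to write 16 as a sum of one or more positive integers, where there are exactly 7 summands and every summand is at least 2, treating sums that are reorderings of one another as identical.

Enumerating:
2, 2, 2, 2, 2, 2, 4
2, 2, 2, 2, 2, 3, 3
Counting gives 2.

2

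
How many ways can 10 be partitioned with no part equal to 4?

31

A partial list (first 12 by largest part):
10
1 + 9
2 + 8
1 + 1 + 8
3 + 7
1 + 2 + 7
1 + 1 + 1 + 7
1 + 3 + 6
2 + 2 + 6
1 + 1 + 2 + 6
1 + 1 + 1 + 1 + 6
5 + 5
…and 19 more, for 31 total.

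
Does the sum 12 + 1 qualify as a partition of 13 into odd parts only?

No

The parts sum to 13, and the condition 'every summand is odd' is violated.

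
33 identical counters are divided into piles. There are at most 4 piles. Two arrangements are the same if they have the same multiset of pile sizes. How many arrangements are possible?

378

A full systematic count gives 378.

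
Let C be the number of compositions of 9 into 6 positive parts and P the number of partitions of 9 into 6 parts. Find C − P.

Compositions: C(8,5) = 56.
Partitions of 9 into exactly 6 parts: 3.
Difference: 56 − 3 = 53.

53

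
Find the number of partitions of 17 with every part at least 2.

There are too many to list fully; the first 12 (by largest part) are:
17
15+2
14+3
13+4
13+2+2
12+5
12+3+2
11+6
11+4+2
11+3+3
11+2+2+2
10+7
…and 54 more, for 66 total.

66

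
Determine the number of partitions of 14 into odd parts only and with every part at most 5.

11

Listing the qualifying partitions of 14:
5+5+3+1
5+5+1+1+1+1
5+3+3+3
5+3+3+1+1+1
5+3+1+1+1+1+1+1
5+1+1+1+1+1+1+1+1+1
3+3+3+3+1+1
3+3+3+1+1+1+1+1
3+3+1+1+1+1+1+1+1+1
3+1+1+1+1+1+1+1+1+1+1+1
1+1+1+1+1+1+1+1+1+1+1+1+1+1
That's 11 in total.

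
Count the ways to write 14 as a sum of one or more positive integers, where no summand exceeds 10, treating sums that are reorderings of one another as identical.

128

A full systematic count gives 128.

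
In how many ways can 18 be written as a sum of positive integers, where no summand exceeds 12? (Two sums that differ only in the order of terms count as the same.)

A full systematic count gives 366.

366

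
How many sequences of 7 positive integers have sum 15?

A composition of 15 into 7 positive parts is chosen by placing 6 dividers among the 14 gaps between 15 units: C(14,6) = 3003.

3003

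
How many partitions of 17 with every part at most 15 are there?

295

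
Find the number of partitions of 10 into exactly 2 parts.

5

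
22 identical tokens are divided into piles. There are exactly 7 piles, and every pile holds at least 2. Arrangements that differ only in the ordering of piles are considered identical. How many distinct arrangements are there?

21

They are:
2 + 2 + 2 + 2 + 2 + 2 + 10
2 + 2 + 2 + 2 + 2 + 3 + 9
2 + 2 + 2 + 2 + 2 + 4 + 8
2 + 2 + 2 + 2 + 3 + 3 + 8
2 + 2 + 2 + 2 + 2 + 5 + 7
2 + 2 + 2 + 2 + 3 + 4 + 7
2 + 2 + 2 + 3 + 3 + 3 + 7
2 + 2 + 2 + 2 + 2 + 6 + 6
2 + 2 + 2 + 2 + 3 + 5 + 6
2 + 2 + 2 + 2 + 4 + 4 + 6
2 + 2 + 2 + 3 + 3 + 4 + 6
2 + 2 + 3 + 3 + 3 + 3 + 6
2 + 2 + 2 + 2 + 4 + 5 + 5
2 + 2 + 2 + 3 + 3 + 5 + 5
2 + 2 + 2 + 3 + 4 + 4 + 5
2 + 2 + 3 + 3 + 3 + 4 + 5
2 + 3 + 3 + 3 + 3 + 3 + 5
2 + 2 + 2 + 4 + 4 + 4 + 4
2 + 2 + 3 + 3 + 4 + 4 + 4
2 + 3 + 3 + 3 + 3 + 4 + 4
3 + 3 + 3 + 3 + 3 + 3 + 4
That's 21 in total.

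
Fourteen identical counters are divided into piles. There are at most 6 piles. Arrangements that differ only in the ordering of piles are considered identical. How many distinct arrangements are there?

90

A full systematic count gives 90.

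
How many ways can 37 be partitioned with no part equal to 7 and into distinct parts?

Counting exhaustively, 543 partitions satisfy the conditions.

543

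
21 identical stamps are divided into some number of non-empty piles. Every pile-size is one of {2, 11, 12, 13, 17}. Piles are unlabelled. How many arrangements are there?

3

They are:
2 + 2 + 17
2 + 2 + 2 + 2 + 13
2 + 2 + 2 + 2 + 2 + 11
Counting gives 3.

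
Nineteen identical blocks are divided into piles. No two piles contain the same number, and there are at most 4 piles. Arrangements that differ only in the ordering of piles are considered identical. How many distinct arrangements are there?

A partial list (first 12 by largest part):
19
18+1
17+2
16+3
16+2+1
15+4
15+3+1
14+5
14+4+1
14+3+2
13+6
13+5+1
…and 37 more, for 49 total.

49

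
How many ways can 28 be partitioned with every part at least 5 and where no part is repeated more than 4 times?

A partial list (first 12 by largest part):
28
23 + 5
22 + 6
21 + 7
20 + 8
19 + 9
18 + 10
18 + 5 + 5
17 + 11
17 + 6 + 5
16 + 12
16 + 7 + 5
…and 38 more, for 50 total.

50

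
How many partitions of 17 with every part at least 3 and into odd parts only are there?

6

Listing the qualifying partitions of 17:
17
3, 3, 11
3, 5, 9
3, 7, 7
5, 5, 7
3, 3, 3, 3, 5
Counting gives 6.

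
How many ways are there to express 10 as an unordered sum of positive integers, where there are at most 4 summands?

23

Listing the qualifying partitions of 10:
10
9,1
8,2
8,1,1
7,3
7,2,1
7,1,1,1
6,4
6,3,1
6,2,2
6,2,1,1
5,5
5,4,1
5,3,2
5,3,1,1
5,2,2,1
4,4,2
4,4,1,1
4,3,3
4,3,2,1
4,2,2,2
3,3,3,1
3,3,2,2
That's 23 in total.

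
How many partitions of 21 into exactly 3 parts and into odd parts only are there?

The partitions of 21 that satisfy the conditions:
1, 1, 19
1, 3, 17
1, 5, 15
3, 3, 15
1, 7, 13
3, 5, 13
1, 9, 11
3, 7, 11
5, 5, 11
3, 9, 9
5, 7, 9
7, 7, 7

12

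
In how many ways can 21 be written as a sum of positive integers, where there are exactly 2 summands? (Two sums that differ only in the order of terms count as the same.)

Listing the qualifying partitions of 21:
20+1
19+2
18+3
17+4
16+5
15+6
14+7
13+8
12+9
11+10

10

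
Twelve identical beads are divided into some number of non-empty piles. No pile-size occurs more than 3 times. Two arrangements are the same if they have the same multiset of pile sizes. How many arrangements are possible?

50

There are too many to list fully; the first 12 (by largest part) are:
12
1+11
2+10
1+1+10
3+9
1+2+9
1+1+1+9
4+8
1+3+8
2+2+8
1+1+2+8
5+7
…and 38 more, for 50 total.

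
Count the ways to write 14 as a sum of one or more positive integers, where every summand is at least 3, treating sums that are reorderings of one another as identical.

The partitions of 14 that satisfy the conditions:
14
11+3
10+4
9+5
8+6
8+3+3
7+7
7+4+3
6+5+3
6+4+4
5+5+4
5+3+3+3
4+4+3+3
That's 13 in total.

13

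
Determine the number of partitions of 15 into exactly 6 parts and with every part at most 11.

A partial list (first 12 by largest part):
10, 1, 1, 1, 1, 1
9, 2, 1, 1, 1, 1
8, 3, 1, 1, 1, 1
8, 2, 2, 1, 1, 1
7, 4, 1, 1, 1, 1
7, 3, 2, 1, 1, 1
7, 2, 2, 2, 1, 1
6, 5, 1, 1, 1, 1
6, 4, 2, 1, 1, 1
6, 3, 3, 1, 1, 1
6, 3, 2, 2, 1, 1
6, 2, 2, 2, 2, 1
…and 14 more, for 26 total.

26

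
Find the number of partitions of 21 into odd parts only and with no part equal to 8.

76

Counting exhaustively, 76 partitions satisfy the conditions.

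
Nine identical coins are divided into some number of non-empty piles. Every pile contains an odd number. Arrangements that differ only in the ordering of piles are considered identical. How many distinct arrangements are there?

8

The partitions of 9 that satisfy the conditions:
9
7+1+1
5+3+1
5+1+1+1+1
3+3+3
3+3+1+1+1
3+1+1+1+1+1+1
1+1+1+1+1+1+1+1+1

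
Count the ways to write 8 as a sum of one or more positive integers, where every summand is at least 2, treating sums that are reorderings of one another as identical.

7

Enumerating:
8
6, 2
5, 3
4, 4
4, 2, 2
3, 3, 2
2, 2, 2, 2
That's 7 in total.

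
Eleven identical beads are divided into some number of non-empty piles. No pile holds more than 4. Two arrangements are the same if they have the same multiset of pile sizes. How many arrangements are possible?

27

A partial list (first 12 by largest part):
3+4+4
1+2+4+4
1+1+1+4+4
1+3+3+4
2+2+3+4
1+1+2+3+4
1+1+1+1+3+4
1+2+2+2+4
1+1+1+2+2+4
1+1+1+1+1+2+4
1+1+1+1+1+1+1+4
2+3+3+3
…and 15 more, for 27 total.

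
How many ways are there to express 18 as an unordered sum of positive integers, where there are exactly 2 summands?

The partitions of 18 that satisfy the conditions:
17, 1
16, 2
15, 3
14, 4
13, 5
12, 6
11, 7
10, 8
9, 9

9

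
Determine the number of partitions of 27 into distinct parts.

192

A full systematic count gives 192.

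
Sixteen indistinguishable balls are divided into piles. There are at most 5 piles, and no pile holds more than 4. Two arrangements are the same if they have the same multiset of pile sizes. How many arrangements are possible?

5

Listing the qualifying partitions of 16:
4,4,4,4
4,4,4,3,1
4,4,4,2,2
4,4,3,3,2
4,3,3,3,3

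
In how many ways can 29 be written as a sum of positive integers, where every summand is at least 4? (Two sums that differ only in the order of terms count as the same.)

A full systematic count gives 115.

115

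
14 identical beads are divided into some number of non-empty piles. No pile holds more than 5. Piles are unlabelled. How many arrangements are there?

A partial list (first 12 by largest part):
5 + 5 + 4
5 + 5 + 3 + 1
5 + 5 + 2 + 2
5 + 5 + 2 + 1 + 1
5 + 5 + 1 + 1 + 1 + 1
5 + 4 + 4 + 1
5 + 4 + 3 + 2
5 + 4 + 3 + 1 + 1
5 + 4 + 2 + 2 + 1
5 + 4 + 2 + 1 + 1 + 1
5 + 4 + 1 + 1 + 1 + 1 + 1
5 + 3 + 3 + 3
…and 58 more, for 70 total.

70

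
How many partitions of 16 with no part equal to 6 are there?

189

Direct enumeration gives 189 partitions.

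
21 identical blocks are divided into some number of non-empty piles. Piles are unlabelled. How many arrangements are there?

792

Direct enumeration gives 792 partitions.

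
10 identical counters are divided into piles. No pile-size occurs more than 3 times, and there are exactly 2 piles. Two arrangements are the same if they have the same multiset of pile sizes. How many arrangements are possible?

5

The partitions of 10 that satisfy the conditions:
9+1
8+2
7+3
6+4
5+5
That's 5 in total.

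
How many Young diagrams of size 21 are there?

792

Systematic enumeration (by largest part, then next-largest, …) yields 792.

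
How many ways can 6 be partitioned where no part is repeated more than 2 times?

7

The partitions of 6 that satisfy the conditions:
6
1+5
2+4
1+1+4
3+3
1+2+3
1+1+2+2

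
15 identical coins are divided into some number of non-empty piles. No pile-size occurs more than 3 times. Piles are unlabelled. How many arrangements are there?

A full systematic count gives 105.

105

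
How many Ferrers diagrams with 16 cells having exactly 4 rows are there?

There are too many to list fully; the first 12 (by largest part) are:
13 + 1 + 1 + 1
12 + 2 + 1 + 1
11 + 3 + 1 + 1
11 + 2 + 2 + 1
10 + 4 + 1 + 1
10 + 3 + 2 + 1
10 + 2 + 2 + 2
9 + 5 + 1 + 1
9 + 4 + 2 + 1
9 + 3 + 3 + 1
9 + 3 + 2 + 2
8 + 6 + 1 + 1
…and 22 more, for 34 total.

34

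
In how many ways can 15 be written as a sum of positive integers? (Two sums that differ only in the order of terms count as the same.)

176

There are 176 such partitions.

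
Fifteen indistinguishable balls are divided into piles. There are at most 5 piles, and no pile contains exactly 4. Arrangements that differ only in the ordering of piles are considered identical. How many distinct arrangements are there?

57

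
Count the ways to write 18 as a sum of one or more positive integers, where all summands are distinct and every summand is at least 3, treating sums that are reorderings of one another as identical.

15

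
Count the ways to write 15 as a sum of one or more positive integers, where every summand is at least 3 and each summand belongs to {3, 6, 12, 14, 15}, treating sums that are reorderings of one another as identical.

5

Enumerating:
15
12 + 3
6 + 6 + 3
6 + 3 + 3 + 3
3 + 3 + 3 + 3 + 3
That's 5 in total.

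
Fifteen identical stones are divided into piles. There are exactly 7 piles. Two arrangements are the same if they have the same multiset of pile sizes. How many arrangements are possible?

Enumerating:
9,1,1,1,1,1,1
8,2,1,1,1,1,1
7,3,1,1,1,1,1
7,2,2,1,1,1,1
6,4,1,1,1,1,1
6,3,2,1,1,1,1
6,2,2,2,1,1,1
5,5,1,1,1,1,1
5,4,2,1,1,1,1
5,3,3,1,1,1,1
5,3,2,2,1,1,1
5,2,2,2,2,1,1
4,4,3,1,1,1,1
4,4,2,2,1,1,1
4,3,3,2,1,1,1
4,3,2,2,2,1,1
4,2,2,2,2,2,1
3,3,3,3,1,1,1
3,3,3,2,2,1,1
3,3,2,2,2,2,1
3,2,2,2,2,2,2

21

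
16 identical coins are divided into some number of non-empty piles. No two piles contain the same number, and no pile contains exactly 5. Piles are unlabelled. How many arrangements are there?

23

The partitions of 16 that satisfy the conditions:
16
15+1
14+2
13+3
13+2+1
12+4
12+3+1
11+4+1
11+3+2
10+6
10+4+2
10+3+2+1
9+7
9+6+1
9+4+3
9+4+2+1
8+7+1
8+6+2
8+4+3+1
7+6+3
7+6+2+1
7+4+3+2
6+4+3+2+1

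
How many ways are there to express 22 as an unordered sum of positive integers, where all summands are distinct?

89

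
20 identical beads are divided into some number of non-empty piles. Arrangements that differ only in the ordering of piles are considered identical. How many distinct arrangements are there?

Counting exhaustively, 627 partitions satisfy the conditions.

627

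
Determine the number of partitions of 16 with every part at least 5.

The partitions of 16 that satisfy the conditions:
16
11, 5
10, 6
9, 7
8, 8
6, 5, 5
That's 6 in total.

6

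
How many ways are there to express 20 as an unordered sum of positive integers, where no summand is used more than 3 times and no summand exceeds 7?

There are 136 such partitions.

136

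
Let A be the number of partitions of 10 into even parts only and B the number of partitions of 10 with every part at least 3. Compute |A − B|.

2

Partitions of 10 into even parts only: 7.
Partitions of 10 with every part at least 3: 5.
|7 − 5| = 2.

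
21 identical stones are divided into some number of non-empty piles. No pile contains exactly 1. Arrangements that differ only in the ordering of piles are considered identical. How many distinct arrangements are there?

165

A full systematic count gives 165.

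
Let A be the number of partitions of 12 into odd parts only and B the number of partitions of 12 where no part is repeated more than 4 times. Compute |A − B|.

45

Partitions of 12 into odd parts only: 15.
Partitions of 12 where no part is repeated more than 4 times: 60.
|15 − 60| = 45.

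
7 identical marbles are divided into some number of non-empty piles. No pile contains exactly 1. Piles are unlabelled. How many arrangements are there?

4

The partitions of 7 that satisfy the conditions:
7
5,2
4,3
3,2,2
Counting gives 4.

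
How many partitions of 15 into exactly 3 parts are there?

19

Listing the qualifying partitions of 15:
13 + 1 + 1
12 + 2 + 1
11 + 3 + 1
11 + 2 + 2
10 + 4 + 1
10 + 3 + 2
9 + 5 + 1
9 + 4 + 2
9 + 3 + 3
8 + 6 + 1
8 + 5 + 2
8 + 4 + 3
7 + 7 + 1
7 + 6 + 2
7 + 5 + 3
7 + 4 + 4
6 + 6 + 3
6 + 5 + 4
5 + 5 + 5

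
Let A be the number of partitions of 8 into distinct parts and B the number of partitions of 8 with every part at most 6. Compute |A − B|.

Partitions of 8 into distinct parts: 6.
Partitions of 8 with every part at most 6: 20.
|6 − 20| = 14.

14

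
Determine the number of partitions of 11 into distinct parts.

Listing the qualifying partitions of 11:
11
10 + 1
9 + 2
8 + 3
8 + 2 + 1
7 + 4
7 + 3 + 1
6 + 5
6 + 4 + 1
6 + 3 + 2
5 + 4 + 2
5 + 3 + 2 + 1
That's 12 in total.

12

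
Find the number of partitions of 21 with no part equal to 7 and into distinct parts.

58

There are too many to list fully; the first 12 (by largest part) are:
21
20+1
19+2
18+3
18+2+1
17+4
17+3+1
16+5
16+4+1
16+3+2
15+6
15+5+1
…and 46 more, for 58 total.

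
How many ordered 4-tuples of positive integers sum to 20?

Equivalently, choose which 3 of the 19 gaps become plus signs: C(19,3) = 969.

969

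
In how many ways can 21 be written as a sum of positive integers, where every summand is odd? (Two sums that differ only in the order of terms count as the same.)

76

Direct enumeration gives 76 partitions.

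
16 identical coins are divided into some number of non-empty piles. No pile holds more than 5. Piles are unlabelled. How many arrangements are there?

There are 101 such partitions.

101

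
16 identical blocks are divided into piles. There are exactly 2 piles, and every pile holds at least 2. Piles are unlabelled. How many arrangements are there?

7

Listing the qualifying partitions of 16:
2+14
3+13
4+12
5+11
6+10
7+9
8+8
That's 7 in total.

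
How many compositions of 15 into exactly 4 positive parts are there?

364

Place 3 bars in the 14 internal gaps of a row of 15 dots: C(14,3) = 364.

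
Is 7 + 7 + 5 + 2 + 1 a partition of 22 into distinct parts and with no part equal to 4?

The parts sum to 22, and the condition 'all summands are distinct' is violated.

No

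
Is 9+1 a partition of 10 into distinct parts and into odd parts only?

Yes

The parts sum to 10, and the condition 'all summands are distinct' holds; the condition 'every summand is odd' holds.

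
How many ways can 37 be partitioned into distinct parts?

Counting exhaustively, 760 partitions satisfy the conditions.

760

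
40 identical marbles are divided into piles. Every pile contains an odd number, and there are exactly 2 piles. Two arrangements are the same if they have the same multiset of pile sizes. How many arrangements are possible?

They are:
39+1
37+3
35+5
33+7
31+9
29+11
27+13
25+15
23+17
21+19
Counting gives 10.

10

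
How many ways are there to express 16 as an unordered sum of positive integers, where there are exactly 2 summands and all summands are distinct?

They are:
15 + 1
14 + 2
13 + 3
12 + 4
11 + 5
10 + 6
9 + 7
Counting gives 7.

7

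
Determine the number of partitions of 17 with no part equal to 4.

196

A full systematic count gives 196.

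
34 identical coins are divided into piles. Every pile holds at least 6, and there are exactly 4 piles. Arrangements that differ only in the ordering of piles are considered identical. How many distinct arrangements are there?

They are:
6 + 6 + 6 + 16
6 + 6 + 7 + 15
6 + 6 + 8 + 14
6 + 7 + 7 + 14
6 + 6 + 9 + 13
6 + 7 + 8 + 13
7 + 7 + 7 + 13
6 + 6 + 10 + 12
6 + 7 + 9 + 12
6 + 8 + 8 + 12
7 + 7 + 8 + 12
6 + 6 + 11 + 11
6 + 7 + 10 + 11
6 + 8 + 9 + 11
7 + 7 + 9 + 11
7 + 8 + 8 + 11
6 + 8 + 10 + 10
7 + 7 + 10 + 10
6 + 9 + 9 + 10
7 + 8 + 9 + 10
8 + 8 + 8 + 10
7 + 9 + 9 + 9
8 + 8 + 9 + 9
That's 23 in total.

23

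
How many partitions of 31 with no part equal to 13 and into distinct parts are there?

297

Systematic enumeration (by largest part, then next-largest, …) yields 297.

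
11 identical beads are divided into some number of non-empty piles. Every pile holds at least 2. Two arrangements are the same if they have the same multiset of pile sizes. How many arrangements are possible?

They are:
11
9 + 2
8 + 3
7 + 4
7 + 2 + 2
6 + 5
6 + 3 + 2
5 + 4 + 2
5 + 3 + 3
5 + 2 + 2 + 2
4 + 4 + 3
4 + 3 + 2 + 2
3 + 3 + 3 + 2
3 + 2 + 2 + 2 + 2
Counting gives 14.

14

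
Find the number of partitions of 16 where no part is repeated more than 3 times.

132

There are 132 such partitions.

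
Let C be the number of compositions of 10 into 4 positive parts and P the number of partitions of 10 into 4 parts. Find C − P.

75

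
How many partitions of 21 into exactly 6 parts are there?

Enumerating by decreasing first part gives 110 partitions in all.

110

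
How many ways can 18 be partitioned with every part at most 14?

Direct enumeration gives 378 partitions.

378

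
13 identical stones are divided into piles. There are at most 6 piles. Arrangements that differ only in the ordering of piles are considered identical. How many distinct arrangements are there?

There are 71 such partitions.

71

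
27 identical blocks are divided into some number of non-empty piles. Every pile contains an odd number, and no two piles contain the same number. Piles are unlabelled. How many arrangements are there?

The partitions of 27 that satisfy the conditions:
27
1 + 3 + 23
1 + 5 + 21
1 + 7 + 19
3 + 5 + 19
1 + 9 + 17
3 + 7 + 17
1 + 11 + 15
3 + 9 + 15
5 + 7 + 15
3 + 11 + 13
5 + 9 + 13
7 + 9 + 11
1 + 3 + 5 + 7 + 11
Counting gives 14.

14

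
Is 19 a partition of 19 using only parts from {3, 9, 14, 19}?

The parts sum to 19, and the condition 'each summand belongs to {3, 9, 14, 19}' holds.

Yes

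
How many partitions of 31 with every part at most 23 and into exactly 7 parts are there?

Enumerating by decreasing first part gives 731 partitions in all.

731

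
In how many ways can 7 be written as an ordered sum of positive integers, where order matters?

64

There are 6 gaps and each independently is a cut or not, giving 2^6 = 64.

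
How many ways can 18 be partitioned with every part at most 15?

Direct enumeration gives 381 partitions.

381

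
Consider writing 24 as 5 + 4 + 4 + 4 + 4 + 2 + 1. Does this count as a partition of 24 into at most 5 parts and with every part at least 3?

The parts sum to 24, and the condition 'there are at most 5 summands' is violated.

No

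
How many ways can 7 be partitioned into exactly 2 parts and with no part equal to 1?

2

Enumerating:
5+2
4+3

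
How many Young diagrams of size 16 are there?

There are 231 such partitions.

231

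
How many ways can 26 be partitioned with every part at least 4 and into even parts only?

24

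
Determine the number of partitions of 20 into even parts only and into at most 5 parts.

30

There are too many to list fully; the first 12 (by largest part) are:
20
18,2
16,4
16,2,2
14,6
14,4,2
14,2,2,2
12,8
12,6,2
12,4,4
12,4,2,2
12,2,2,2,2
…and 18 more, for 30 total.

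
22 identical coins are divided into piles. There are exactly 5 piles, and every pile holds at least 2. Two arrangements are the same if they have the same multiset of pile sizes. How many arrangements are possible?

A partial list (first 12 by largest part):
2 + 2 + 2 + 2 + 14
2 + 2 + 2 + 3 + 13
2 + 2 + 2 + 4 + 12
2 + 2 + 3 + 3 + 12
2 + 2 + 2 + 5 + 11
2 + 2 + 3 + 4 + 11
2 + 3 + 3 + 3 + 11
2 + 2 + 2 + 6 + 10
2 + 2 + 3 + 5 + 10
2 + 2 + 4 + 4 + 10
2 + 3 + 3 + 4 + 10
3 + 3 + 3 + 3 + 10
…and 35 more, for 47 total.

47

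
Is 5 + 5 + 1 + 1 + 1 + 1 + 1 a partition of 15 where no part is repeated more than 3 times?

No

The parts sum to 15, and the condition 'no summand is used more than 3 times' is violated.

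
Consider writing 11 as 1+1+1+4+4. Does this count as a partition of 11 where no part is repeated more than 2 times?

No

The parts sum to 11, and the condition 'no summand is used more than 2 times' is violated.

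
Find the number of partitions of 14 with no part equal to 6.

There are 113 such partitions.

113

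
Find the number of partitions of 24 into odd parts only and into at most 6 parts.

There are too many to list fully; the first 12 (by largest part) are:
1 + 23
3 + 21
1 + 1 + 1 + 21
5 + 19
1 + 1 + 3 + 19
1 + 1 + 1 + 1 + 1 + 19
7 + 17
1 + 1 + 5 + 17
1 + 3 + 3 + 17
1 + 1 + 1 + 1 + 3 + 17
9 + 15
1 + 1 + 7 + 15
…and 43 more, for 55 total.

55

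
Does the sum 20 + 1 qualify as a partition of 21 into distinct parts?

Yes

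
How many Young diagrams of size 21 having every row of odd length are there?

A full systematic count gives 76.

76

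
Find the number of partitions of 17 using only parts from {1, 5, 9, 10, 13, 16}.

10

Listing the qualifying partitions of 17:
1,16
1,1,1,1,13
1,1,5,10
1,1,1,1,1,1,1,10
1,1,1,5,9
1,1,1,1,1,1,1,1,9
1,1,5,5,5
1,1,1,1,1,1,1,5,5
1,1,1,1,1,1,1,1,1,1,1,1,5
1,1,1,1,1,1,1,1,1,1,1,1,1,1,1,1,1
That's 10 in total.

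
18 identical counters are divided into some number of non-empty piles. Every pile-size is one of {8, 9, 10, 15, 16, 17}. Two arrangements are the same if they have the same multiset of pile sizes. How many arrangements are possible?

2

Enumerating:
10 + 8
9 + 9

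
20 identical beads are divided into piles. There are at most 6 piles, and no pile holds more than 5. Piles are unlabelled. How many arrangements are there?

23

They are:
5 + 5 + 5 + 5
5 + 5 + 5 + 4 + 1
5 + 5 + 5 + 3 + 2
5 + 5 + 5 + 3 + 1 + 1
5 + 5 + 5 + 2 + 2 + 1
5 + 5 + 4 + 4 + 2
5 + 5 + 4 + 4 + 1 + 1
5 + 5 + 4 + 3 + 3
5 + 5 + 4 + 3 + 2 + 1
5 + 5 + 4 + 2 + 2 + 2
5 + 5 + 3 + 3 + 3 + 1
5 + 5 + 3 + 3 + 2 + 2
5 + 4 + 4 + 4 + 3
5 + 4 + 4 + 4 + 2 + 1
5 + 4 + 4 + 3 + 3 + 1
5 + 4 + 4 + 3 + 2 + 2
5 + 4 + 3 + 3 + 3 + 2
5 + 3 + 3 + 3 + 3 + 3
4 + 4 + 4 + 4 + 4
4 + 4 + 4 + 4 + 3 + 1
4 + 4 + 4 + 4 + 2 + 2
4 + 4 + 4 + 3 + 3 + 2
4 + 4 + 3 + 3 + 3 + 3
That's 23 in total.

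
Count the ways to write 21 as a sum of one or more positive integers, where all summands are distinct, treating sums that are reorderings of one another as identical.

76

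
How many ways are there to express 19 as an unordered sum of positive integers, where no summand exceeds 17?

488

Systematic enumeration (by largest part, then next-largest, …) yields 488.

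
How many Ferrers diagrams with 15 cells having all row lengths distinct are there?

There are too many to list fully; the first 12 (by largest part) are:
15
14, 1
13, 2
12, 3
12, 2, 1
11, 4
11, 3, 1
10, 5
10, 4, 1
10, 3, 2
9, 6
9, 5, 1
…and 15 more, for 27 total.

27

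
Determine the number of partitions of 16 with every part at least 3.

Listing the qualifying partitions of 16:
16
13 + 3
12 + 4
11 + 5
10 + 6
10 + 3 + 3
9 + 7
9 + 4 + 3
8 + 8
8 + 5 + 3
8 + 4 + 4
7 + 6 + 3
7 + 5 + 4
7 + 3 + 3 + 3
6 + 6 + 4
6 + 5 + 5
6 + 4 + 3 + 3
5 + 5 + 3 + 3
5 + 4 + 4 + 3
4 + 4 + 4 + 4
4 + 3 + 3 + 3 + 3
That's 21 in total.

21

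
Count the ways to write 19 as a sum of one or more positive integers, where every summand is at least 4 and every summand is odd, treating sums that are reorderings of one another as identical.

3

Listing the qualifying partitions of 19:
19
9 + 5 + 5
7 + 7 + 5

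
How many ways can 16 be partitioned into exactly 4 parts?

34

There are too many to list fully; the first 12 (by largest part) are:
1, 1, 1, 13
1, 1, 2, 12
1, 1, 3, 11
1, 2, 2, 11
1, 1, 4, 10
1, 2, 3, 10
2, 2, 2, 10
1, 1, 5, 9
1, 2, 4, 9
1, 3, 3, 9
2, 2, 3, 9
1, 1, 6, 8
…and 22 more, for 34 total.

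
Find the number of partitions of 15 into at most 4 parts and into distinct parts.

26

A partial list (first 12 by largest part):
15
14,1
13,2
12,3
12,2,1
11,4
11,3,1
10,5
10,4,1
10,3,2
9,6
9,5,1
…and 14 more, for 26 total.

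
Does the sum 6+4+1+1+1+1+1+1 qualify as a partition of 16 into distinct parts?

The parts sum to 16, and the condition 'all summands are distinct' is violated.

No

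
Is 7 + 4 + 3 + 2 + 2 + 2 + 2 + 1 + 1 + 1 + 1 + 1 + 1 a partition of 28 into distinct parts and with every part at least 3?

The parts sum to 28, and the condition 'all summands are distinct' is violated.

No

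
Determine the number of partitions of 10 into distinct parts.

10

The partitions of 10 that satisfy the conditions:
10
1,9
2,8
3,7
1,2,7
4,6
1,3,6
1,4,5
2,3,5
1,2,3,4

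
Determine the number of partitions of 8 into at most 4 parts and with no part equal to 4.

11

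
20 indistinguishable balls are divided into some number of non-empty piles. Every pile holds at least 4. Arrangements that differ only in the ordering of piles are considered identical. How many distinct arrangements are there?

They are:
20
16+4
15+5
14+6
13+7
12+8
12+4+4
11+9
11+5+4
10+10
10+6+4
10+5+5
9+7+4
9+6+5
8+8+4
8+7+5
8+6+6
8+4+4+4
7+7+6
7+5+4+4
6+6+4+4
6+5+5+4
5+5+5+5
4+4+4+4+4

24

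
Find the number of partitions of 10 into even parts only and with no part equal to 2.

2

Enumerating:
10
6, 4
That's 2 in total.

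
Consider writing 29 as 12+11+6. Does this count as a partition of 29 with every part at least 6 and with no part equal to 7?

Yes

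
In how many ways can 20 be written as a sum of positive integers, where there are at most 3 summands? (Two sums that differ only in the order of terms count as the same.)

There are too many to list fully; the first 12 (by largest part) are:
20
19,1
18,2
18,1,1
17,3
17,2,1
16,4
16,3,1
16,2,2
15,5
15,4,1
15,3,2
…and 32 more, for 44 total.

44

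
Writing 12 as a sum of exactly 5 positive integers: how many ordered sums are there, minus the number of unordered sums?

317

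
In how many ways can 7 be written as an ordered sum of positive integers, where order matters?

64

Each of the 6 gaps between 7 units is either a break or not: 2^6 = 64.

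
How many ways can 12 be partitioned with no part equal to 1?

21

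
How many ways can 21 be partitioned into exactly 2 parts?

10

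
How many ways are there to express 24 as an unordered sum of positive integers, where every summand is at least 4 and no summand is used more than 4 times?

There are too many to list fully; the first 12 (by largest part) are:
24
20,4
19,5
18,6
17,7
16,8
16,4,4
15,9
15,5,4
14,10
14,6,4
14,5,5
…and 37 more, for 49 total.

49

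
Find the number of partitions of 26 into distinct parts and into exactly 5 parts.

There are too many to list fully; the first 12 (by largest part) are:
16, 4, 3, 2, 1
15, 5, 3, 2, 1
14, 6, 3, 2, 1
14, 5, 4, 2, 1
13, 7, 3, 2, 1
13, 6, 4, 2, 1
13, 5, 4, 3, 1
12, 8, 3, 2, 1
12, 7, 4, 2, 1
12, 6, 5, 2, 1
12, 6, 4, 3, 1
12, 5, 4, 3, 2
…and 25 more, for 37 total.

37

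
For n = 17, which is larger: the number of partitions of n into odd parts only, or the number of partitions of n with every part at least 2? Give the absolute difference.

Partitions of 17 into odd parts only: 38.
Partitions of 17 with every part at least 2: 66.
|38 − 66| = 28.

28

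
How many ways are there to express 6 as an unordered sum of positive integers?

11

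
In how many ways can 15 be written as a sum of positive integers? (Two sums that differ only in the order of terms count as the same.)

176

Direct enumeration gives 176 partitions.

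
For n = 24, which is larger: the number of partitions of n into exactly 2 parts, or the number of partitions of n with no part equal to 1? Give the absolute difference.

308

Partitions of 24 into exactly 2 parts: 12.
Partitions of 24 with no part equal to 1: 320.
|12 − 320| = 308.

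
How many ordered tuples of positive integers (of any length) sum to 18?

131072

Each of the 17 gaps between 18 units is either a break or not: 2^17 = 131072.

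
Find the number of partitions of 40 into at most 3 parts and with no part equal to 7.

137

Enumerating by decreasing first part gives 137 partitions in all.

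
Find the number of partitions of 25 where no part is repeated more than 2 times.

A full systematic count gives 513.

513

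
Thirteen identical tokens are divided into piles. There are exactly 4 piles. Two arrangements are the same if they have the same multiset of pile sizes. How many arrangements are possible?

18

Listing the qualifying partitions of 13:
10+1+1+1
9+2+1+1
8+3+1+1
8+2+2+1
7+4+1+1
7+3+2+1
7+2+2+2
6+5+1+1
6+4+2+1
6+3+3+1
6+3+2+2
5+5+2+1
5+4+3+1
5+4+2+2
5+3+3+2
4+4+4+1
4+4+3+2
4+3+3+3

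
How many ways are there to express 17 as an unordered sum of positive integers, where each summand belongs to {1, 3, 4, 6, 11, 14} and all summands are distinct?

Enumerating:
14+3
11+6

2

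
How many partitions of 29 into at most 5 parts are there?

603

There are 603 such partitions.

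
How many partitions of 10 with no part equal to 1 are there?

12

Listing the qualifying partitions of 10:
10
8+2
7+3
6+4
6+2+2
5+5
5+3+2
4+4+2
4+3+3
4+2+2+2
3+3+2+2
2+2+2+2+2
Counting gives 12.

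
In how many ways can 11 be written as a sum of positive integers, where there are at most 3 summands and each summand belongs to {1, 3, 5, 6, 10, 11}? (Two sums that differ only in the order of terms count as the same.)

They are:
11
10,1
6,5
5,5,1
5,3,3

5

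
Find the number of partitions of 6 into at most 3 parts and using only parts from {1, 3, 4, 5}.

3

The partitions of 6 that satisfy the conditions:
5,1
4,1,1
3,3
Counting gives 3.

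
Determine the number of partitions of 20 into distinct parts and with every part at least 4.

They are:
20
16+4
15+5
14+6
13+7
12+8
11+9
11+5+4
10+6+4
9+7+4
9+6+5
8+7+5

12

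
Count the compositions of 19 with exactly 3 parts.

153

Equivalently, choose which 2 of the 18 gaps become plus signs: C(18,2) = 153.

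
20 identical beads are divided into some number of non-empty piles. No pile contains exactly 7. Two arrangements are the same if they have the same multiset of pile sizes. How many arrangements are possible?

526

Direct enumeration gives 526 partitions.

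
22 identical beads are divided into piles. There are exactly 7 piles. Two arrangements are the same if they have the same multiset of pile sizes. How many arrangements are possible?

There are 131 such partitions.

131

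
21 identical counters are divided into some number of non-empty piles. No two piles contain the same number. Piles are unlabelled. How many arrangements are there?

76

Enumerating by decreasing first part gives 76 partitions in all.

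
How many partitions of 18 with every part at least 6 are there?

They are:
18
12,6
11,7
10,8
9,9
6,6,6
Counting gives 6.

6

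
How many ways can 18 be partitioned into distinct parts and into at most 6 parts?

46

A partial list (first 12 by largest part):
18
17+1
16+2
15+3
15+2+1
14+4
14+3+1
13+5
13+4+1
13+3+2
12+6
12+5+1
…and 34 more, for 46 total.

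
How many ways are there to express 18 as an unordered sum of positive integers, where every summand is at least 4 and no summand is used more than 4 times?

16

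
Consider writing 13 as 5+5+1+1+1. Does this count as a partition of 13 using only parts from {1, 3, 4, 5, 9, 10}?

Yes

The parts sum to 13, and the condition 'each summand belongs to {1, 3, 4, 5, 9, 10}' holds.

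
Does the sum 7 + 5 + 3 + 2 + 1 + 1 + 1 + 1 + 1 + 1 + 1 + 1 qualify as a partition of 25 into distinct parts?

No

The parts sum to 25, and the condition 'all summands are distinct' is violated.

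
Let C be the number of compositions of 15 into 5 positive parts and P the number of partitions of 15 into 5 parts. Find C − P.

971

Compositions: C(14,4) = 1001.
Partitions of 15 into exactly 5 parts: 30.
Difference: 1001 − 30 = 971.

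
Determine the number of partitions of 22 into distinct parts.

89

Enumerating by decreasing first part gives 89 partitions in all.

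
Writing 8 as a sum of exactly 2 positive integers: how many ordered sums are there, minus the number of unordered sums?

Compositions: C(7,1) = 7.
Unordered (partitions into 2 parts): 4.
Difference: 7 − 4 = 3.

3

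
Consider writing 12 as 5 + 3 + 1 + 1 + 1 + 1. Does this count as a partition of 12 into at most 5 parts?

No

The parts sum to 12, and the condition 'there are at most 5 summands' is violated.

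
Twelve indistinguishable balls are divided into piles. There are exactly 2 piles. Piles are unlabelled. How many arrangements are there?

They are:
11, 1
10, 2
9, 3
8, 4
7, 5
6, 6
That's 6 in total.

6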